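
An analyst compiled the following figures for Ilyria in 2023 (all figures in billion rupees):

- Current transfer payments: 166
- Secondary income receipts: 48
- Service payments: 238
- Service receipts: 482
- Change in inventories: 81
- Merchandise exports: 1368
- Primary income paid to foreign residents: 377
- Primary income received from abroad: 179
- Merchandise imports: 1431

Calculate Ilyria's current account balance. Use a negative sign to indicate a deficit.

-135

Goods balance = 1368 - 1431 = -63
Services balance = 482 - 238 = 244
Trade balance (goods + services) = -63 + 244 = 181
Net primary income = 179 - 377 = -198
Net secondary income = 48 - 166 = -118
Current account = 181 + (-198) + (-118) = -135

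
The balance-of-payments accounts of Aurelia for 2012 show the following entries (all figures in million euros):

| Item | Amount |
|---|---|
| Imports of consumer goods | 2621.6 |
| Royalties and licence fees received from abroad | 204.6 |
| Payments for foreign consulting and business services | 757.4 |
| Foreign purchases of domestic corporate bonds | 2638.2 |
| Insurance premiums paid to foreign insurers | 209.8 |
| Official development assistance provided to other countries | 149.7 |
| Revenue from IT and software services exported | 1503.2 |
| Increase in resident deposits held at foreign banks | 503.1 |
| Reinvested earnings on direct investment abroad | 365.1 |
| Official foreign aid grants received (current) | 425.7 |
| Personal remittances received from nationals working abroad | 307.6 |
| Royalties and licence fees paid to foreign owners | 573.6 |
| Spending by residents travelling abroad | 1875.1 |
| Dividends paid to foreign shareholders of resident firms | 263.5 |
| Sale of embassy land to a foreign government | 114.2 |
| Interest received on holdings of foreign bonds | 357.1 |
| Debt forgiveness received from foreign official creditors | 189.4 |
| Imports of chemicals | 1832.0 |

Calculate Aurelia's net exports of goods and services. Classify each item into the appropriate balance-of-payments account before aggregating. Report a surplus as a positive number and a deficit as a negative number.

Goods: -1832.0 - 2621.6 = -4453.6
Services: 204.6 - 209.8 - 757.4 - 573.6 + 1503.2 - 1875.1 = -1708.1
Trade balance = -4453.6 + (-1708.1) = -6161.7
(Excluded from the trade balance — financial account: foreign purchases of domestic corporate bonds 2638.2, increase in resident deposits held at foreign banks 503.1; secondary income: official development assistance provided to other countries 149.7, official foreign aid grants received (current) 425.7, personal remittances received from nationals working abroad 307.6; primary income: reinvested earnings on direct investment abroad 365.1, dividends paid to foreign shareholders of resident firms 263.5, interest received on holdings of foreign bonds 357.1; capital account: sale of embassy land to a foreign government 114.2, debt forgiveness received from foreign official creditors 189.4.)

-6161.7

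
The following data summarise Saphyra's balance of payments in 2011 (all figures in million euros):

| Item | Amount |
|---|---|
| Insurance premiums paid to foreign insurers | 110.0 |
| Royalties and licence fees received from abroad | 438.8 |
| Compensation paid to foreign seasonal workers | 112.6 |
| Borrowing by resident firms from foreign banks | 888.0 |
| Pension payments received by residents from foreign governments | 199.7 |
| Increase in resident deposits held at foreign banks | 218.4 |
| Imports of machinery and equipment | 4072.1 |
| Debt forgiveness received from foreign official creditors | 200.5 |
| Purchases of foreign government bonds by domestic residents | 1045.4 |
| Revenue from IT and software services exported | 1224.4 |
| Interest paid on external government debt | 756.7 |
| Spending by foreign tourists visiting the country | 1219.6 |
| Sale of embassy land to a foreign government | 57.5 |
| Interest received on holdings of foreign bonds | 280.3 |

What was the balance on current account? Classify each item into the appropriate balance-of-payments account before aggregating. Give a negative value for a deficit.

Goods: -4072.1
Services: 1219.6 - 110.0 + 1224.4 + 438.8 = 2772.8
Primary income: -756.7 + 280.3 - 112.6 = -589.0
Secondary income: 199.7
Current account = (-4072.1) + 2772.8 + (-589.0) + 199.7 = -1688.6
(Excluded from the current account — financial account: borrowing by resident firms from foreign banks 888.0, increase in resident deposits held at foreign banks 218.4, purchases of foreign government bonds by domestic residents 1045.4; capital account: debt forgiveness received from foreign official creditors 200.5, sale of embassy land to a foreign government 57.5.)

-1688.6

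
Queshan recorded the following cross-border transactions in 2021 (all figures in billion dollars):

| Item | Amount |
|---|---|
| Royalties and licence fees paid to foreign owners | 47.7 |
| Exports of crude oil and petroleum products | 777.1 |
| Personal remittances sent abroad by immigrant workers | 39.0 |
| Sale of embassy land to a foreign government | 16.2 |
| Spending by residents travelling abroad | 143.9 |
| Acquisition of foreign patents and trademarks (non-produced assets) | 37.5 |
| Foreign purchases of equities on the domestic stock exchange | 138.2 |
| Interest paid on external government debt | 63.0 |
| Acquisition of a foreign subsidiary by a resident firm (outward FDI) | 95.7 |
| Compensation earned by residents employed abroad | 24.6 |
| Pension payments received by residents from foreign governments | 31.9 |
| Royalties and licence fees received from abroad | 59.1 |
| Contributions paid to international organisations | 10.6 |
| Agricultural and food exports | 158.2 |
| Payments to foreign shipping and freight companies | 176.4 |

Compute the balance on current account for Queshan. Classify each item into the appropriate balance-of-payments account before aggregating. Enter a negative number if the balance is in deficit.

570.3

Goods: 158.2 + 777.1 = 935.3
Services: -143.9 - 176.4 - 47.7 + 59.1 = -308.9
Primary income: -63.0 + 24.6 = -38.4
Secondary income: -10.6 - 39.0 + 31.9 = -17.7
Current account = 935.3 + (-308.9) + (-38.4) + (-17.7) = 570.3
(Excluded from the current account — capital account: sale of embassy land to a foreign government 16.2, acquisition of foreign patents and trademarks (non-produced assets) 37.5; financial account: foreign purchases of equities on the domestic stock exchange 138.2, acquisition of a foreign subsidiary by a resident firm (outward FDI) 95.7.)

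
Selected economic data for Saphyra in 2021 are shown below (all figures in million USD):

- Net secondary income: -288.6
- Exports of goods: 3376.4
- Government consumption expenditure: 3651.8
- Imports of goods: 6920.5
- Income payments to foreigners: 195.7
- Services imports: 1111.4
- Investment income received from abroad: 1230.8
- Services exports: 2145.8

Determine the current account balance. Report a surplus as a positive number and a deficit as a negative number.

-1763.2

Goods balance = 3376.4 - 6920.5 = -3544.1
Services balance = 2145.8 - 1111.4 = 1034.4
Trade balance (goods + services) = -3544.1 + 1034.4 = -2509.7
Net primary income = 1230.8 - 195.7 = 1035.1
Net secondary income = -288.6
Current account = -2509.7 + 1035.1 + (-288.6) = -1763.2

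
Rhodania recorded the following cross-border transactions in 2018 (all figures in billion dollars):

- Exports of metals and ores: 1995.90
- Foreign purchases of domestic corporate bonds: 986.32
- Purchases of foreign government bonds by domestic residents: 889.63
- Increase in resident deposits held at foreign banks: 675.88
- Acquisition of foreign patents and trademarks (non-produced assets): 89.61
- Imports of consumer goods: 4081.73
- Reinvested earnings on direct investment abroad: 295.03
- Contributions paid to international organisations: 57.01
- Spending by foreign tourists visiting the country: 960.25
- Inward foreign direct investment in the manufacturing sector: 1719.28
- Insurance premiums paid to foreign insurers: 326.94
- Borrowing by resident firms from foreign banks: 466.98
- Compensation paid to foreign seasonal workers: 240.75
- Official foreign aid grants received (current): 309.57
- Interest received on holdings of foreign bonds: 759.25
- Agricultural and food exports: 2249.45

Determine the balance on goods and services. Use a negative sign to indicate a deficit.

796.93

Goods: 2249.45 - 4081.73 + 1995.90 = 163.62
Services: 960.25 - 326.94 = 633.31
Trade balance = 163.62 + 633.31 = 796.93
(Excluded from the trade balance — financial account: foreign purchases of domestic corporate bonds 986.32, purchases of foreign government bonds by domestic residents 889.63, increase in resident deposits held at foreign banks 675.88, inward foreign direct investment in the manufacturing sector 1719.28, borrowing by resident firms from foreign banks 466.98; capital account: acquisition of foreign patents and trademarks (non-produced assets) 89.61; primary income: reinvested earnings on direct investment abroad 295.03, compensation paid to foreign seasonal workers 240.75, interest received on holdings of foreign bonds 759.25; secondary income: contributions paid to international organisations 57.01, official foreign aid grants received (current) 309.57.)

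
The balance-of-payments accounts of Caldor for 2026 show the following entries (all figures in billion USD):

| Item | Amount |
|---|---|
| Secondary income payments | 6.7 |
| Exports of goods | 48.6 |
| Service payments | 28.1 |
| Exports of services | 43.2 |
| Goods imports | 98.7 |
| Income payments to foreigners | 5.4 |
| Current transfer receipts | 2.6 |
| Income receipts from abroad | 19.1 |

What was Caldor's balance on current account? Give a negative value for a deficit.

Goods balance = 48.6 - 98.7 = -50.1
Services balance = 43.2 - 28.1 = 15.1
Trade balance (goods + services) = -50.1 + 15.1 = -35.0
Net primary income = 19.1 - 5.4 = 13.7
Net secondary income = 2.6 - 6.7 = -4.1
Current account = -35.0 + 13.7 + (-4.1) = -25.4

-25.4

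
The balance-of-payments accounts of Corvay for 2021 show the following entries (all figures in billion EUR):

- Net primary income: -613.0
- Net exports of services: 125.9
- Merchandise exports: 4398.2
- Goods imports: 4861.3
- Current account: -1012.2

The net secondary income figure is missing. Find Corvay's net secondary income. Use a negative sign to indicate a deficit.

Current account = goods balance + services balance + net primary income + net secondary income
Sum of the known components = -950.2
Net secondary income = CA - (known components) = -1012.2 - (-950.2) = -62.0

-62.0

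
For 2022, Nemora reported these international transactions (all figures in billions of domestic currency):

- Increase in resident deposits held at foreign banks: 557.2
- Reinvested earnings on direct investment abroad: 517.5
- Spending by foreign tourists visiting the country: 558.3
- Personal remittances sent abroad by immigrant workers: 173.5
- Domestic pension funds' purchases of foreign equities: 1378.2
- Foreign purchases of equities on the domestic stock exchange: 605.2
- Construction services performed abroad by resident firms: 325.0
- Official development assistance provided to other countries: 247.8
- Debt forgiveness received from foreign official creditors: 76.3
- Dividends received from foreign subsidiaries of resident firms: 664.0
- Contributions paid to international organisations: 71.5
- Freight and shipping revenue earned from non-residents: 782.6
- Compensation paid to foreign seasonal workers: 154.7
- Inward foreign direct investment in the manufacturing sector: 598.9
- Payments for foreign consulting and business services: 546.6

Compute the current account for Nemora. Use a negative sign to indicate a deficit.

1653.3

Services: 325.0 + 782.6 - 546.6 + 558.3 = 1119.3
Primary income: 517.5 + 664.0 - 154.7 = 1026.8
Secondary income: -71.5 - 247.8 - 173.5 = -492.8
Current account = 1119.3 + 1026.8 + (-492.8) = 1653.3
(Excluded from the current account — financial account: increase in resident deposits held at foreign banks 557.2, domestic pension funds' purchases of foreign equities 1378.2, foreign purchases of equities on the domestic stock exchange 605.2, inward foreign direct investment in the manufacturing sector 598.9; capital account: debt forgiveness received from foreign official creditors 76.3.)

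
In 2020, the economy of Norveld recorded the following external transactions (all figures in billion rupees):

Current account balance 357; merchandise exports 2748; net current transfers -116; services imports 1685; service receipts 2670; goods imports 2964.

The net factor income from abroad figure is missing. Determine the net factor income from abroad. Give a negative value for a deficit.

Current account = goods balance + services balance + net primary income + net secondary income
Sum of the known components = 653
Net factor income from abroad = CA - (known components) = 357 - 653 = -296

-296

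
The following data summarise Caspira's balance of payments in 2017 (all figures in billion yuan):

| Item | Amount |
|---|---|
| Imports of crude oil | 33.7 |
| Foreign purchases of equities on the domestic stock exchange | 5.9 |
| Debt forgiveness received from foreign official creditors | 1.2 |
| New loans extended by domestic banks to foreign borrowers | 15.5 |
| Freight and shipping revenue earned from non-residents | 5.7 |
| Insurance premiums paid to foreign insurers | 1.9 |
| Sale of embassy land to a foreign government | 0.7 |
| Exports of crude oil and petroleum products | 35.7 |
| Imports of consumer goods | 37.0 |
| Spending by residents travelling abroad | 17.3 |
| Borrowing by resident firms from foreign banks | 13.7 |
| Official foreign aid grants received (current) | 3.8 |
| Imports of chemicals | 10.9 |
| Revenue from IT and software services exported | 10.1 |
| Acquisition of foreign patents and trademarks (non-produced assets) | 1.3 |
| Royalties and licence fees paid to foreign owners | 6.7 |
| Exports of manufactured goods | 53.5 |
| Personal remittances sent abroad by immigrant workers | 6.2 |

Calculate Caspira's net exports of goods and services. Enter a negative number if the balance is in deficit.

-2.5

Goods: -10.9 - 37.0 + 35.7 - 33.7 + 53.5 = 7.6
Services: 5.7 - 17.3 - 6.7 + 10.1 - 1.9 = -10.1
Trade balance = 7.6 + (-10.1) = -2.5
(Excluded from the trade balance — financial account: foreign purchases of equities on the domestic stock exchange 5.9, new loans extended by domestic banks to foreign borrowers 15.5, borrowing by resident firms from foreign banks 13.7; capital account: debt forgiveness received from foreign official creditors 1.2, sale of embassy land to a foreign government 0.7, acquisition of foreign patents and trademarks (non-produced assets) 1.3; secondary income: official foreign aid grants received (current) 3.8, personal remittances sent abroad by immigrant workers 6.2.)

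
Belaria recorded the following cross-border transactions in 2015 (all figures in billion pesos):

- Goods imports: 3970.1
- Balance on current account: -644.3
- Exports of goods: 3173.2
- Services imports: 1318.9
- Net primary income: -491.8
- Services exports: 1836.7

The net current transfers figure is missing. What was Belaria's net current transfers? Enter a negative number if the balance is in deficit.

Current account = goods balance + services balance + net primary income + net secondary income
Sum of the known components = -770.9
Net current transfers = CA - (known components) = -644.3 - (-770.9) = 126.6

126.6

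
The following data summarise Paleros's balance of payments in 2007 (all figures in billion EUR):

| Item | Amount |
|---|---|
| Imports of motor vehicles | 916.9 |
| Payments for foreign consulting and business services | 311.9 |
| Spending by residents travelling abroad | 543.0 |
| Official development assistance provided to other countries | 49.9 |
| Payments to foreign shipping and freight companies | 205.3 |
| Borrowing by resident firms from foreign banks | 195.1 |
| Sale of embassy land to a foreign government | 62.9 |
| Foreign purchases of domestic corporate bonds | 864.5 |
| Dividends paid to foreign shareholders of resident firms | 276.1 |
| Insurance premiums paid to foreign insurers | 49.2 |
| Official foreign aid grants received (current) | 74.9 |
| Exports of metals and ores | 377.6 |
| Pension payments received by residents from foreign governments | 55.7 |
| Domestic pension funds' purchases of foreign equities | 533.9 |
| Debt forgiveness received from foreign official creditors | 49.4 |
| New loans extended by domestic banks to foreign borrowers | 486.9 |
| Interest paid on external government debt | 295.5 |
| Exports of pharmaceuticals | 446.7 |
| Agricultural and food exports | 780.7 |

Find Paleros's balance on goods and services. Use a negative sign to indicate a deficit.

-421.3

Goods: 780.7 + 377.6 + 446.7 - 916.9 = 688.1
Services: -49.2 - 311.9 - 543.0 - 205.3 = -1109.4
Trade balance = 688.1 + (-1109.4) = -421.3
(Excluded from the trade balance — secondary income: official development assistance provided to other countries 49.9, official foreign aid grants received (current) 74.9, pension payments received by residents from foreign governments 55.7; financial account: borrowing by resident firms from foreign banks 195.1, foreign purchases of domestic corporate bonds 864.5, domestic pension funds' purchases of foreign equities 533.9, new loans extended by domestic banks to foreign borrowers 486.9; capital account: sale of embassy land to a foreign government 62.9, debt forgiveness received from foreign official creditors 49.4; primary income: dividends paid to foreign shareholders of resident firms 276.1, interest paid on external government debt 295.5.)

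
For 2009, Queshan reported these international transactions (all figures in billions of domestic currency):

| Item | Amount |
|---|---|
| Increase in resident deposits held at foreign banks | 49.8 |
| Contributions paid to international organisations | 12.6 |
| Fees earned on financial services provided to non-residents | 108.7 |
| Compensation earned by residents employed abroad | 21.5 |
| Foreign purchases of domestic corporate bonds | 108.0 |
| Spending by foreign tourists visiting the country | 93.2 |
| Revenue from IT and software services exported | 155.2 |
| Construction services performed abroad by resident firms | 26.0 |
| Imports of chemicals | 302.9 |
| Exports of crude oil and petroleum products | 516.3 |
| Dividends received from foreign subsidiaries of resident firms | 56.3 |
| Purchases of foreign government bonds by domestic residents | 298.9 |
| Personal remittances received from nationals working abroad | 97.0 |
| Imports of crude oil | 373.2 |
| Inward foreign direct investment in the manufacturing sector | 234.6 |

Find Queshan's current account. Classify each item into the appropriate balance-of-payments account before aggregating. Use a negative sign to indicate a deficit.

Goods: 516.3 - 302.9 - 373.2 = -159.8
Services: 93.2 + 108.7 + 155.2 + 26.0 = 383.1
Primary income: 56.3 + 21.5 = 77.8
Secondary income: -12.6 + 97.0 = 84.4
Current account = (-159.8) + 383.1 + 77.8 + 84.4 = 385.5
(Excluded from the current account — financial account: increase in resident deposits held at foreign banks 49.8, foreign purchases of domestic corporate bonds 108.0, purchases of foreign government bonds by domestic residents 298.9, inward foreign direct investment in the manufacturing sector 234.6.)

385.5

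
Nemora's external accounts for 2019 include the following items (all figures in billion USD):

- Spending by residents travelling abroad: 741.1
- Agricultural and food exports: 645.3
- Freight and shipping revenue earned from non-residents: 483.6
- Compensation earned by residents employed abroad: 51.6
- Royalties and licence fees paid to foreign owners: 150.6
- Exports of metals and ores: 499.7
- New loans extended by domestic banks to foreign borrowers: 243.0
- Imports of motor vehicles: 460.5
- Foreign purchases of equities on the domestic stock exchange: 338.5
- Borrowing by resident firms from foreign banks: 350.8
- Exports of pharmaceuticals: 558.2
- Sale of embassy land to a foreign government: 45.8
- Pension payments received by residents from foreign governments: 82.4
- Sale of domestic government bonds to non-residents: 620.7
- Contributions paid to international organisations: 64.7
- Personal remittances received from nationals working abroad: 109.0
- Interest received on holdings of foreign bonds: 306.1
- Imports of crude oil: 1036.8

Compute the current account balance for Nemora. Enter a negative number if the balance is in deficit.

Goods: -1036.8 + 558.2 - 460.5 + 499.7 + 645.3 = 205.9
Services: -741.1 - 150.6 + 483.6 = -408.1
Primary income: 306.1 + 51.6 = 357.7
Secondary income: -64.7 + 109.0 + 82.4 = 126.7
Current account = 205.9 + (-408.1) + 357.7 + 126.7 = 282.2
(Excluded from the current account — financial account: new loans extended by domestic banks to foreign borrowers 243.0, foreign purchases of equities on the domestic stock exchange 338.5, borrowing by resident firms from foreign banks 350.8, sale of domestic government bonds to non-residents 620.7; capital account: sale of embassy land to a foreign government 45.8.)

282.2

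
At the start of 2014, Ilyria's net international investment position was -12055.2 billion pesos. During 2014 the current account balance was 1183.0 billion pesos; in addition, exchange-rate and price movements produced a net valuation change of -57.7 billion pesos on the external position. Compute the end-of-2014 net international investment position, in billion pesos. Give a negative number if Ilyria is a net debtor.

-10929.9

Change in NIIP = current account + net valuation change = 1183.0 + (-57.7) = 1125.3
End-of-year NIIP = -12055.2 + 1125.3 = -10929.9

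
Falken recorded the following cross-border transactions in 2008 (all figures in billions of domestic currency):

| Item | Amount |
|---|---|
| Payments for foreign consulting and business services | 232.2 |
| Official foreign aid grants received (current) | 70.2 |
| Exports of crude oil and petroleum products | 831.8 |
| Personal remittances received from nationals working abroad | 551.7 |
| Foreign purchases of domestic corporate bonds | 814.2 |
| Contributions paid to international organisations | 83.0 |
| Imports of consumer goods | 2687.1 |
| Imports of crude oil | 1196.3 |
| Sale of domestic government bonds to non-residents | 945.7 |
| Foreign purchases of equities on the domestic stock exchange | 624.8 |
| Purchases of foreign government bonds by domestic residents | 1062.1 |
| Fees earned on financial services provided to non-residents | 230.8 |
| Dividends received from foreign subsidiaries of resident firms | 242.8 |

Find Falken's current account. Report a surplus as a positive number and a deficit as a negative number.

Goods: -1196.3 + 831.8 - 2687.1 = -3051.6
Services: 230.8 - 232.2 = -1.4
Primary income: 242.8
Secondary income: 70.2 + 551.7 - 83.0 = 538.9
Current account = (-3051.6) + (-1.4) + 242.8 + 538.9 = -2271.3
(Excluded from the current account — financial account: foreign purchases of domestic corporate bonds 814.2, sale of domestic government bonds to non-residents 945.7, foreign purchases of equities on the domestic stock exchange 624.8, purchases of foreign government bonds by domestic residents 1062.1.)

-2271.3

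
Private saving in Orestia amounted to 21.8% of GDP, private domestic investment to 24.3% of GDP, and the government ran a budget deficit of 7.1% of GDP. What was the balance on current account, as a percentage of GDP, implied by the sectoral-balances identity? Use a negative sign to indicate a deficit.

-9.6

By the sectoral-balances identity, CA = (S_private - I) + (T - G).
Private balance = 21.8 - 24.3 = -2.5
Government balance (T - G) = -7.1
CA = -2.5 + (-7.1) = -9.6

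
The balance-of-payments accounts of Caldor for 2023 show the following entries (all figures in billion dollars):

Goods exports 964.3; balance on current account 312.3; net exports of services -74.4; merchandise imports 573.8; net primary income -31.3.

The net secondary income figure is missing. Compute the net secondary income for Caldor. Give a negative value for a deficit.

27.5

Current account = goods balance + services balance + net primary income + net secondary income
Sum of the known components = 284.8
Net secondary income = CA - (known components) = 312.3 - 284.8 = 27.5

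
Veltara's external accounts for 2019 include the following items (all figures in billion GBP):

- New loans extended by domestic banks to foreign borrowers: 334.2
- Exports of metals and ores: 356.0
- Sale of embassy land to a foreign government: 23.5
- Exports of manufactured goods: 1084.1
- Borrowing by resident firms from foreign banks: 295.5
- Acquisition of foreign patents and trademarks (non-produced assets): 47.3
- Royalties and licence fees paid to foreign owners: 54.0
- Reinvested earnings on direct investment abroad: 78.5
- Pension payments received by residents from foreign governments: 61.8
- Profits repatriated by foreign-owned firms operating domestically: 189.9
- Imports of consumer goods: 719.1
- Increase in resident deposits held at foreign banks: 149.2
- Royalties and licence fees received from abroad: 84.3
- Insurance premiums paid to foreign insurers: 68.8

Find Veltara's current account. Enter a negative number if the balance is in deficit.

632.9

Goods: 356.0 - 719.1 + 1084.1 = 721.0
Services: -68.8 - 54.0 + 84.3 = -38.5
Primary income: -189.9 + 78.5 = -111.4
Secondary income: 61.8
Current account = 721.0 + (-38.5) + (-111.4) + 61.8 = 632.9
(Excluded from the current account — financial account: new loans extended by domestic banks to foreign borrowers 334.2, borrowing by resident firms from foreign banks 295.5, increase in resident deposits held at foreign banks 149.2; capital account: sale of embassy land to a foreign government 23.5, acquisition of foreign patents and trademarks (non-produced assets) 47.3.)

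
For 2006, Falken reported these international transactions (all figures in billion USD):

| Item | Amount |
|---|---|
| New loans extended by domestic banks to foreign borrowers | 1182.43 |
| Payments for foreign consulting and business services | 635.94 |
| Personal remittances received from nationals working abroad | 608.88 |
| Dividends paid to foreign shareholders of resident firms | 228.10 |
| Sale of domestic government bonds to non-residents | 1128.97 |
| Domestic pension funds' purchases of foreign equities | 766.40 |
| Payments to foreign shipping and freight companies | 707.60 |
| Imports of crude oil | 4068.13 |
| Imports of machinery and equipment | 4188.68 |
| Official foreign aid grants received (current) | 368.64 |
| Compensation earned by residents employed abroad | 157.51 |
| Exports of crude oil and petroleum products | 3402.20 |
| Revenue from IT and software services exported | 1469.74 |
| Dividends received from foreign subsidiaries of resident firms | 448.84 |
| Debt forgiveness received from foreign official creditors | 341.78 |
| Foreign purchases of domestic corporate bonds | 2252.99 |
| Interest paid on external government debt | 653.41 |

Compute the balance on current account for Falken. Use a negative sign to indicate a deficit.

-4026.05

Goods: -4188.68 - 4068.13 + 3402.20 = -4854.61
Services: 1469.74 - 707.60 - 635.94 = 126.20
Primary income: -653.41 - 228.10 + 448.84 + 157.51 = -275.16
Secondary income: 368.64 + 608.88 = 977.52
Current account = (-4854.61) + 126.20 + (-275.16) + 977.52 = -4026.05
(Excluded from the current account — financial account: new loans extended by domestic banks to foreign borrowers 1182.43, sale of domestic government bonds to non-residents 1128.97, domestic pension funds' purchases of foreign equities 766.40, foreign purchases of domestic corporate bonds 2252.99; capital account: debt forgiveness received from foreign official creditors 341.78.)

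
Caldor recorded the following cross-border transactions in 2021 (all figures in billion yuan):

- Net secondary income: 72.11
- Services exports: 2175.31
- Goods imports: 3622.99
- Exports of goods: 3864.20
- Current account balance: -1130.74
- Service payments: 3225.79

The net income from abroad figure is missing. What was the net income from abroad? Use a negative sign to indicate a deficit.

-393.58

Current account = goods balance + services balance + net primary income + net secondary income
Sum of the known components = -737.16
Net income from abroad = CA - (known components) = -1130.74 - (-737.16) = -393.58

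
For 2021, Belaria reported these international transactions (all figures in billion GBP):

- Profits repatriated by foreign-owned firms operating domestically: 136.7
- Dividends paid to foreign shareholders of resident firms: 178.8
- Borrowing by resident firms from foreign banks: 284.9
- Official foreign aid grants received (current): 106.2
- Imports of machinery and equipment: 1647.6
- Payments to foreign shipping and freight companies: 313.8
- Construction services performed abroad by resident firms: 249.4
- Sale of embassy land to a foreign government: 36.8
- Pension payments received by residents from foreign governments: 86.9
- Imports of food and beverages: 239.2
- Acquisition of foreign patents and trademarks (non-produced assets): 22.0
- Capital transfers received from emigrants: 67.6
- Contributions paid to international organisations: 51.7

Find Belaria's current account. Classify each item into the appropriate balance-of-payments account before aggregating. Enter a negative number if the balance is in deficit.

Goods: -1647.6 - 239.2 = -1886.8
Services: -313.8 + 249.4 = -64.4
Primary income: -178.8 - 136.7 = -315.5
Secondary income: -51.7 + 86.9 + 106.2 = 141.4
Current account = (-1886.8) + (-64.4) + (-315.5) + 141.4 = -2125.3
(Excluded from the current account — financial account: borrowing by resident firms from foreign banks 284.9; capital account: sale of embassy land to a foreign government 36.8, acquisition of foreign patents and trademarks (non-produced assets) 22.0, capital transfers received from emigrants 67.6.)

-2125.3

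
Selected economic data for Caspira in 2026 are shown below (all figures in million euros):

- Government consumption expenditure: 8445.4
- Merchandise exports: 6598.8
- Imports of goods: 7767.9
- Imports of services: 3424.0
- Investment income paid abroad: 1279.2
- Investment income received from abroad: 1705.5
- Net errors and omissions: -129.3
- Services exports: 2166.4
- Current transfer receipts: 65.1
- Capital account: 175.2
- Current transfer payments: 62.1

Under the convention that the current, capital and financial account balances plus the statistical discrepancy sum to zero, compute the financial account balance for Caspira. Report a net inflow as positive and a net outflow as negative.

Goods balance = 6598.8 - 7767.9 = -1169.1
Services balance = 2166.4 - 3424.0 = -1257.6
Trade balance (goods + services) = -1169.1 + (-1257.6) = -2426.7
Net primary income = 1705.5 - 1279.2 = 426.3
Net secondary income = 65.1 - 62.1 = 3.0
Current account = -2426.7 + 426.3 + 3.0 = -1997.4
Financial account = -(-1997.4 + 175.2 + (-129.3)) = 1951.5

1951.5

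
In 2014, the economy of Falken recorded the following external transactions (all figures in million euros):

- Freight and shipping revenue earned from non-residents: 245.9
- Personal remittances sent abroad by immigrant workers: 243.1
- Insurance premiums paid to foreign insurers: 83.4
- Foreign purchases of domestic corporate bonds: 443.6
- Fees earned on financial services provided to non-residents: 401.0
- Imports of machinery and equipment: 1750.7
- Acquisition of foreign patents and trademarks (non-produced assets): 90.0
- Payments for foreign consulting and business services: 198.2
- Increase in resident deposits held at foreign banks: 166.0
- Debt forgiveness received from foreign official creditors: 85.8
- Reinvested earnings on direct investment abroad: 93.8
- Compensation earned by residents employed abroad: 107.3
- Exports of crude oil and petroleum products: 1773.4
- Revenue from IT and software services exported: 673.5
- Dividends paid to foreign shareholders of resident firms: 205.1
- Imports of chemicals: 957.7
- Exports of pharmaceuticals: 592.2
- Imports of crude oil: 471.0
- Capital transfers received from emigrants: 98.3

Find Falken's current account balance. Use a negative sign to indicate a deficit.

-22.1

Goods: 1773.4 - 1750.7 + 592.2 - 957.7 - 471.0 = -813.8
Services: 673.5 - 198.2 + 401.0 - 83.4 + 245.9 = 1038.8
Primary income: 93.8 + 107.3 - 205.1 = -4.0
Secondary income: -243.1
Current account = (-813.8) + 1038.8 + (-4.0) + (-243.1) = -22.1
(Excluded from the current account — financial account: foreign purchases of domestic corporate bonds 443.6, increase in resident deposits held at foreign banks 166.0; capital account: acquisition of foreign patents and trademarks (non-produced assets) 90.0, debt forgiveness received from foreign official creditors 85.8, capital transfers received from emigrants 98.3.)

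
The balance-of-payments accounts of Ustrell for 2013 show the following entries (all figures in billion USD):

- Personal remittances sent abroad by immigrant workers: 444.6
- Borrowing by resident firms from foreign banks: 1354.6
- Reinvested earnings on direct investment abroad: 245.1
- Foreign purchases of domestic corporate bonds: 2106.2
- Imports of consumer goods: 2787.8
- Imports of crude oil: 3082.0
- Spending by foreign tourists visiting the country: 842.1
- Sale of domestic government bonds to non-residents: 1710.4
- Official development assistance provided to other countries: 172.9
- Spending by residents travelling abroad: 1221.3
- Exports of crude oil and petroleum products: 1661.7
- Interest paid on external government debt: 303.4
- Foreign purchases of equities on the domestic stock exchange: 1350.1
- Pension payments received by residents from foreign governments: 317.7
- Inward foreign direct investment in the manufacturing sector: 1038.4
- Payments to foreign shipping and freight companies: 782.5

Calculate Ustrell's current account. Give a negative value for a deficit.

Goods: -2787.8 + 1661.7 - 3082.0 = -4208.1
Services: -1221.3 - 782.5 + 842.1 = -1161.7
Primary income: -303.4 + 245.1 = -58.3
Secondary income: 317.7 - 172.9 - 444.6 = -299.8
Current account = (-4208.1) + (-1161.7) + (-58.3) + (-299.8) = -5727.9
(Excluded from the current account — financial account: borrowing by resident firms from foreign banks 1354.6, foreign purchases of domestic corporate bonds 2106.2, sale of domestic government bonds to non-residents 1710.4, foreign purchases of equities on the domestic stock exchange 1350.1, inward foreign direct investment in the manufacturing sector 1038.4.)

-5727.9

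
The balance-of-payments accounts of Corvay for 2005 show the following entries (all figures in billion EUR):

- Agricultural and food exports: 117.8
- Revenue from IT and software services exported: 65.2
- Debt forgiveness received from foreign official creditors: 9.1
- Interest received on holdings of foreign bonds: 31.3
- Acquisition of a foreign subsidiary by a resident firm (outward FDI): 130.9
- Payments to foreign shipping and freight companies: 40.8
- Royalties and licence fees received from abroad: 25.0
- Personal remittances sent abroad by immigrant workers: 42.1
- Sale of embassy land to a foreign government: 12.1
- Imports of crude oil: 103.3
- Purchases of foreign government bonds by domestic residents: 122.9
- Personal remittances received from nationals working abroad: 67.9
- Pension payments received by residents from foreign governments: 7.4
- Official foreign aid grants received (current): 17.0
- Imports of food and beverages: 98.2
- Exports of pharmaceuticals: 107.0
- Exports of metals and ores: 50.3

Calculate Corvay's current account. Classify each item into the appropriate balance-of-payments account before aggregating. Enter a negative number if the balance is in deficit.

204.5

Goods: 117.8 + 50.3 + 107.0 - 98.2 - 103.3 = 73.6
Services: -40.8 + 25.0 + 65.2 = 49.4
Primary income: 31.3
Secondary income: 17.0 + 67.9 + 7.4 - 42.1 = 50.2
Current account = 73.6 + 49.4 + 31.3 + 50.2 = 204.5
(Excluded from the current account — capital account: debt forgiveness received from foreign official creditors 9.1, sale of embassy land to a foreign government 12.1; financial account: acquisition of a foreign subsidiary by a resident firm (outward FDI) 130.9, purchases of foreign government bonds by domestic residents 122.9.)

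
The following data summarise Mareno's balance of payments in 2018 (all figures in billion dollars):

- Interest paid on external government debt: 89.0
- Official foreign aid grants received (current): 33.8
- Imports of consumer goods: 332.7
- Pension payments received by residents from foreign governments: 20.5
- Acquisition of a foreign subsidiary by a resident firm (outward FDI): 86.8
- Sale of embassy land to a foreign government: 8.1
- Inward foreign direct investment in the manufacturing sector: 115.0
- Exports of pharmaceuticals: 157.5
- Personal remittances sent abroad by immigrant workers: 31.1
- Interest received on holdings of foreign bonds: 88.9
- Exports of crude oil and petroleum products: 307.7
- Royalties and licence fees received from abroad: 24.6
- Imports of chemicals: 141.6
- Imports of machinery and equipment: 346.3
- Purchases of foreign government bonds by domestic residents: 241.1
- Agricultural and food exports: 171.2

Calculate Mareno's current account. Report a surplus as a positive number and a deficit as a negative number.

Goods: -141.6 + 307.7 + 157.5 + 171.2 - 346.3 - 332.7 = -184.2
Services: 24.6
Primary income: -89.0 + 88.9 = -0.1
Secondary income: 20.5 + 33.8 - 31.1 = 23.2
Current account = (-184.2) + 24.6 + (-0.1) + 23.2 = -136.5
(Excluded from the current account — financial account: acquisition of a foreign subsidiary by a resident firm (outward FDI) 86.8, inward foreign direct investment in the manufacturing sector 115.0, purchases of foreign government bonds by domestic residents 241.1; capital account: sale of embassy land to a foreign government 8.1.)

-136.5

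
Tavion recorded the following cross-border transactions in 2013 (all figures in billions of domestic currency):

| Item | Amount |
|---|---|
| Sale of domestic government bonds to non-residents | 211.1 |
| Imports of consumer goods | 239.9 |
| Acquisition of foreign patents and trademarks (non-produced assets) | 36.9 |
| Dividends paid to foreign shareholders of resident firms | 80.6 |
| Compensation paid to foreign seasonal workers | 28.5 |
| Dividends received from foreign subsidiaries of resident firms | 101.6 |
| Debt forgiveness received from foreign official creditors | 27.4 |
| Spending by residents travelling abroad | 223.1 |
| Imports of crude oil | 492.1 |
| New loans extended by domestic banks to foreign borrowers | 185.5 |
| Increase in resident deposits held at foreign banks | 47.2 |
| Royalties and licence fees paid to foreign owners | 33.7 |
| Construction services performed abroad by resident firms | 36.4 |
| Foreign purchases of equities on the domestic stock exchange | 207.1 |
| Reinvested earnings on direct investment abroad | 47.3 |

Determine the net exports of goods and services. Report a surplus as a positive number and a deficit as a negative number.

-952.4

Goods: -492.1 - 239.9 = -732.0
Services: -223.1 - 33.7 + 36.4 = -220.4
Trade balance = -732.0 + (-220.4) = -952.4
(Excluded from the trade balance — financial account: sale of domestic government bonds to non-residents 211.1, new loans extended by domestic banks to foreign borrowers 185.5, increase in resident deposits held at foreign banks 47.2, foreign purchases of equities on the domestic stock exchange 207.1; capital account: acquisition of foreign patents and trademarks (non-produced assets) 36.9, debt forgiveness received from foreign official creditors 27.4; primary income: dividends paid to foreign shareholders of resident firms 80.6, compensation paid to foreign seasonal workers 28.5, dividends received from foreign subsidiaries of resident firms 101.6, reinvested earnings on direct investment abroad 47.3.)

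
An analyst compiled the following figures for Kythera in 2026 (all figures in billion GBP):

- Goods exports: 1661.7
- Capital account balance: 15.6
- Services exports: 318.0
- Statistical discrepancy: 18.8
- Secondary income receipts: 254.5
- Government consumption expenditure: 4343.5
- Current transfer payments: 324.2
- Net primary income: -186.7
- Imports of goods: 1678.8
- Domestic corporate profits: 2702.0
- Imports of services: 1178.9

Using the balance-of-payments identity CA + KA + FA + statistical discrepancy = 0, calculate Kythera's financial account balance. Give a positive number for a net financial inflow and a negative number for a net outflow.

Goods balance = 1661.7 - 1678.8 = -17.1
Services balance = 318.0 - 1178.9 = -860.9
Trade balance (goods + services) = -17.1 + (-860.9) = -878.0
Net primary income = -186.7
Net secondary income = 254.5 - 324.2 = -69.7
Current account = -878.0 + (-186.7) + (-69.7) = -1134.4
Financial account = -(-1134.4 + 15.6 + 18.8) = 1100.0

1100.0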